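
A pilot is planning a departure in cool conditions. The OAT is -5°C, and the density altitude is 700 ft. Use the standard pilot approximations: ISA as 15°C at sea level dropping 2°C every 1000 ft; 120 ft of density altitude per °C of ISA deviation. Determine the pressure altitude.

DA = PA + 120 × (OAT − (15 − 2·PA/1000)) = PA + 120·OAT − 1800 + 0.24·PA = 1.24·PA + 120·OAT − 1800.
So 1.24·PA = 700 − 120 × (-5) + 1800 = 3100.
PA = 3100 / 1.24 = 2500 ft.

2500 ft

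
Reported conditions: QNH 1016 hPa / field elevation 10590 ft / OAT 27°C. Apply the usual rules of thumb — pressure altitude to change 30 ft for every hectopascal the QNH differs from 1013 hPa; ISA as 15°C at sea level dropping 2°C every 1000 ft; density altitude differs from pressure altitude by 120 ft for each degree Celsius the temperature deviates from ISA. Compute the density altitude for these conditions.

14460 ft

Pressure altitude = 10590 + (1013 − 1016) × 30 = 10590 + (-90) = 10500 ft.
ISA temperature at 10500 ft = 15 − 2 × (10500/1000) = -6°C.
ISA deviation = 27 − (-6) = +33°C.
Density altitude = 10500 + 120 × (33) = 14460 ft.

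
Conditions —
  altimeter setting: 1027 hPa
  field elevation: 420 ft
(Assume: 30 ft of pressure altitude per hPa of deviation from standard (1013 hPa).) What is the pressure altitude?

Pressure correction = (1013 − 1027) × 30 = -420 ft.
Pressure altitude = 420 + (-420) = 0 ft.

0 ft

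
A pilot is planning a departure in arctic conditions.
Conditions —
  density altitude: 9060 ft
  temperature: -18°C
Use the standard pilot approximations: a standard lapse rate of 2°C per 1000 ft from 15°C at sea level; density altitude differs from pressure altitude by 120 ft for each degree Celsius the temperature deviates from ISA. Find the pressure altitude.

10500 ft

DA = PA + 120 × (OAT − (15 − 2·PA/1000)) = PA + 120·OAT − 1800 + 0.24·PA = 1.24·PA + 120·OAT − 1800.
So 1.24·PA = 9060 − 120 × (-18) + 1800 = 13020.
PA = 13020 / 1.24 = 10500 ft.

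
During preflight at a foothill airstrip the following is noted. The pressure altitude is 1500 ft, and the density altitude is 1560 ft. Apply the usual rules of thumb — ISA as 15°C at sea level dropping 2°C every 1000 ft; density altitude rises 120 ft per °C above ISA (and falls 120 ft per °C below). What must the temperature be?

Density altitude − pressure altitude = 1560 − 1500 = +60 ft.
At 120 ft/°C that is an ISA deviation of 60/120 = +0.5°C.
ISA temperature at 1500 ft = 15 − 2 × (1500/1000) = 12°C.
OAT = ISA + deviation = 12 + (+0.5) = 12.5°C.

12.5°C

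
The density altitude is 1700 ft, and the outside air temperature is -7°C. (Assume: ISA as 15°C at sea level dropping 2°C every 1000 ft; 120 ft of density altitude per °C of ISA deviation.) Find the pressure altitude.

3500 ft

DA = PA + 120 × (OAT − (15 − 2·PA/1000)) = PA + 120·OAT − 1800 + 0.24·PA = 1.24·PA + 120·OAT − 1800.
So 1.24·PA = 1700 − 120 × (-7) + 1800 = 4340.
PA = 4340 / 1.24 = 3500 ft.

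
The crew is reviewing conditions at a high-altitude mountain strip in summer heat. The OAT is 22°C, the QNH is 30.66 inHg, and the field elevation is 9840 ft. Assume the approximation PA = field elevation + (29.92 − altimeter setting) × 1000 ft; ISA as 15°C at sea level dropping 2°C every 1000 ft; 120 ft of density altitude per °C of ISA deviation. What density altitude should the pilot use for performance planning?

12124 ft

Pressure altitude = 9840 + (29.92 − 30.66) × 1000 = 9840 + (-740) = 9100 ft.
ISA temperature at 9100 ft = 15 − 2 × (9100/1000) = -3.2°C.
ISA deviation = 22 − (-3.2) = +25.2°C.
Density altitude = 9100 + 120 × (25.2) = 12124 ft.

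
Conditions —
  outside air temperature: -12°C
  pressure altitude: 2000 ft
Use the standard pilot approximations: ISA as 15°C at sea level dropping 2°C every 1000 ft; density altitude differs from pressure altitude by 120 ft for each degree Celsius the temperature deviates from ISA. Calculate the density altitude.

ISA temperature at 2000 ft = 15 − 2 × (2000/1000) = 11°C.
ISA deviation = -12 − 11 = -23°C.
Density altitude = 2000 + 120 × (-23) = 2000 + (-2760) = -760 ft.

-760 ft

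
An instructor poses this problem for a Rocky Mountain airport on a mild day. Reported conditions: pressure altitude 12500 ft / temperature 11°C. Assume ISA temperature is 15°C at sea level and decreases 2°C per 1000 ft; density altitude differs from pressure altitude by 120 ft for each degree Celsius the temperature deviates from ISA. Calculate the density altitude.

ISA temperature at 12500 ft = 15 − 2 × (12500/1000) = -10°C.
ISA deviation = 11 − (-10) = +21°C.
Density altitude = 12500 + 120 × (21) = 12500 + (+2520) = 15020 ft.

15020 ft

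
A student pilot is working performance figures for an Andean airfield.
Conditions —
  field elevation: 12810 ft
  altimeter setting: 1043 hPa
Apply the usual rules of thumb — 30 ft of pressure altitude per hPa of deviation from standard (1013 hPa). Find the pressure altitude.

11910 ft

Pressure correction = (1013 − 1043) × 30 = -900 ft.
Pressure altitude = 12810 + (-900) = 11910 ft.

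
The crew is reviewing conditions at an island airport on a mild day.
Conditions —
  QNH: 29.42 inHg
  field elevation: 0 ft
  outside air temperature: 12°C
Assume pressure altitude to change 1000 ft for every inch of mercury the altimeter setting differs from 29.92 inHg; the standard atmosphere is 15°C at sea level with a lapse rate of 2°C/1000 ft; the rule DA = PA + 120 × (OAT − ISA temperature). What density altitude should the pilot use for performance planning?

Pressure altitude = 0 + (29.92 − 29.42) × 1000 = 0 + (+500) = 500 ft.
ISA temperature at 500 ft = 15 − 2 × (500/1000) = 14°C.
ISA deviation = 12 − 14 = -2°C.
Density altitude = 500 + 120 × (-2) = 260 ft.

260 ft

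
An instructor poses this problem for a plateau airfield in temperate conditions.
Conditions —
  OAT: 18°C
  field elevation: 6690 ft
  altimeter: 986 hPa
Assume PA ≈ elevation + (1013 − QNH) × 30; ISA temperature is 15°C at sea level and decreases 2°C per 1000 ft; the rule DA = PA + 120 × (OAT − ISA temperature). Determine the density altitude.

Pressure altitude = 6690 + (1013 − 986) × 30 = 6690 + (+810) = 7500 ft.
ISA temperature at 7500 ft = 15 − 2 × (7500/1000) = 0°C.
ISA deviation = 18 − 0 = +18°C.
Density altitude = 7500 + 120 × (18) = 9660 ft.

9660 ft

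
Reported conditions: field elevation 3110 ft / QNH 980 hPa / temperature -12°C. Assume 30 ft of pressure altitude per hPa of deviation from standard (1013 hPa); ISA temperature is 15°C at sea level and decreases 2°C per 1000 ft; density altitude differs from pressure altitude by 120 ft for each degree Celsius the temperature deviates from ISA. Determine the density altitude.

1844 ft

Pressure altitude = 3110 + (1013 − 980) × 30 = 3110 + (+990) = 4100 ft.
ISA temperature at 4100 ft = 15 − 2 × (4100/1000) = 6.8°C.
ISA deviation = -12 − 6.8 = -18.8°C.
Density altitude = 4100 + 120 × (-18.8) = 1844 ft.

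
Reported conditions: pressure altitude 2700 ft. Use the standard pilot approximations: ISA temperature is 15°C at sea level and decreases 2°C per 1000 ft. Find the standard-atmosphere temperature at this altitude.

9.6°C

ISA temperature = 15 − 2 × (2700/1000) = 15 − 5.4 = 9.6°C.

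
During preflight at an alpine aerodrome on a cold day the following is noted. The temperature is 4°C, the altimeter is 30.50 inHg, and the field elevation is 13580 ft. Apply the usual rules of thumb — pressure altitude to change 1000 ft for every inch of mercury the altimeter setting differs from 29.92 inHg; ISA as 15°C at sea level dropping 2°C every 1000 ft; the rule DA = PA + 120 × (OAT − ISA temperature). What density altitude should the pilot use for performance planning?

Pressure altitude = 13580 + (29.92 − 30.50) × 1000 = 13580 + (-580) = 13000 ft.
ISA temperature at 13000 ft = 15 − 2 × (13000/1000) = -11°C.
ISA deviation = 4 − (-11) = +15°C.
Density altitude = 13000 + 120 × (15) = 14800 ft.

14800 ft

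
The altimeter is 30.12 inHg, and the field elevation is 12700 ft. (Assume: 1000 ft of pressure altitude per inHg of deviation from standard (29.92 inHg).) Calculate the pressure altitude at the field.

12500 ft

Pressure correction = (29.92 − 30.12) × 1000 = -200 ft.
Pressure altitude = 12700 + (-200) = 12500 ft.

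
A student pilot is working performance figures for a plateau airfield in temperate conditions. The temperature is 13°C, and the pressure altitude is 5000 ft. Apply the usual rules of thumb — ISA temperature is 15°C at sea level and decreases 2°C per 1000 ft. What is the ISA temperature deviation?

ISA temperature at 5000 ft = 15 − 2 × (5000/1000) = 5°C.
Deviation = OAT − ISA = 13 − 5 = +8°C.

ISA+8°C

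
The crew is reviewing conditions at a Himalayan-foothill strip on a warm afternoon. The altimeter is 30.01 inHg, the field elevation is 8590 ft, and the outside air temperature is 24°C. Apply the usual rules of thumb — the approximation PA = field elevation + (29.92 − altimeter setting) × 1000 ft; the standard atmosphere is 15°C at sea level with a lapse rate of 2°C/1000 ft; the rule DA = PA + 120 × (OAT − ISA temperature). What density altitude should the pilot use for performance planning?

Pressure altitude = 8590 + (29.92 − 30.01) × 1000 = 8590 + (-90) = 8500 ft.
ISA temperature at 8500 ft = 15 − 2 × (8500/1000) = -2°C.
ISA deviation = 24 − (-2) = +26°C.
Density altitude = 8500 + 120 × (26) = 11620 ft.

11620 ft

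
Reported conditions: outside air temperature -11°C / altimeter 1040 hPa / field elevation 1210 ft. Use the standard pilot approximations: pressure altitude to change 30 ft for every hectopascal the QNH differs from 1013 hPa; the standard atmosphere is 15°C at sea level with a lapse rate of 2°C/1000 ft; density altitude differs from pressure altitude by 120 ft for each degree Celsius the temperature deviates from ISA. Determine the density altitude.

Pressure altitude = 1210 + (1013 − 1040) × 30 = 1210 + (-810) = 400 ft.
ISA temperature at 400 ft = 15 − 2 × (400/1000) = 14.2°C.
ISA deviation = -11 − 14.2 = -25.2°C.
Density altitude = 400 + 120 × (-25.2) = -2624 ft.

-2624 ft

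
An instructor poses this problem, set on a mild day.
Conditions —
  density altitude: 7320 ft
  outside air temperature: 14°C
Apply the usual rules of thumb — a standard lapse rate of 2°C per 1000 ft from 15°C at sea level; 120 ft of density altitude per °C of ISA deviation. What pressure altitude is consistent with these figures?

6000 ft

DA = PA + 120 × (OAT − (15 − 2·PA/1000)) = PA + 120·OAT − 1800 + 0.24·PA = 1.24·PA + 120·OAT − 1800.
So 1.24·PA = 7320 − 120 × 14 + 1800 = 7440.
PA = 7440 / 1.24 = 6000 ft.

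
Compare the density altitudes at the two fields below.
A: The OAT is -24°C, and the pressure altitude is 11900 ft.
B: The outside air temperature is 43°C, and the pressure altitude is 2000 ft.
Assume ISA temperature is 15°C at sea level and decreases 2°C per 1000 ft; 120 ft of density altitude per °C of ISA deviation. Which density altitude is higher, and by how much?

A by 4236 ft

A: ISA temp = -8.8°C, deviation -15.2°C, DA = 11900 + 120 × (-15.2) = 10076 ft.
B: ISA temp = 11°C, deviation +32°C, DA = 2000 + 120 × 32 = 5840 ft.
A is higher by 10076 − 5840 = 4236 ft.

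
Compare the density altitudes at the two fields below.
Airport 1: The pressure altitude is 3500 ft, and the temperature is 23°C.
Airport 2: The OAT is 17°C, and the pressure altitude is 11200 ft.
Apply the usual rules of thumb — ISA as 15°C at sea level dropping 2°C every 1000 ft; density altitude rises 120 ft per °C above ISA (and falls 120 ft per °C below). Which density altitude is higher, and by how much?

Airport 1: ISA temp = 8°C, deviation +15°C, DA = 3500 + 120 × 15 = 5300 ft.
Airport 2: ISA temp = -7.4°C, deviation +24.4°C, DA = 11200 + 120 × 24.4 = 14128 ft.
Airport 2 is higher by 14128 − 5300 = 8828 ft.

Airport 2 by 8828 ft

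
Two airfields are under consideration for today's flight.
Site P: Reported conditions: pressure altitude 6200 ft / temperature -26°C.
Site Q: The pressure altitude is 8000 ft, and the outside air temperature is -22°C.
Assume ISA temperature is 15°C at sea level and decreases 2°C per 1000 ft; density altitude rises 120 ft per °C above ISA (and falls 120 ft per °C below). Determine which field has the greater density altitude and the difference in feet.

Site Q by 2712 ft

Site P: ISA temp = 2.6°C, deviation -28.6°C, DA = 6200 + 120 × (-28.6) = 2768 ft.
Site Q: ISA temp = -1°C, deviation -21°C, DA = 8000 + 120 × (-21) = 5480 ft.
Site Q is higher by 5480 − 2768 = 2712 ft.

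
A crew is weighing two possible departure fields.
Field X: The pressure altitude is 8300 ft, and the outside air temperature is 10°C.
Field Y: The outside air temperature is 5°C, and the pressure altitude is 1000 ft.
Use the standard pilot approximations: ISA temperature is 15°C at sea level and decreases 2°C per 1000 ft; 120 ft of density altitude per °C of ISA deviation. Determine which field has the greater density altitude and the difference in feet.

Field X by 9652 ft

Field X: ISA temp = -1.6°C, deviation +11.6°C, DA = 8300 + 120 × 11.6 = 9692 ft.
Field Y: ISA temp = 13°C, deviation -8°C, DA = 1000 + 120 × (-8) = 40 ft.
Field X is higher by 9692 − 40 = 9652 ft.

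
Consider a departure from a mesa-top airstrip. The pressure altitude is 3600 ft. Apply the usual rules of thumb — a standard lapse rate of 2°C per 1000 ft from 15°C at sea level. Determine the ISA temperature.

7.8°C

ISA temperature = 15 − 2 × (3600/1000) = 15 − 7.2 = 7.8°C.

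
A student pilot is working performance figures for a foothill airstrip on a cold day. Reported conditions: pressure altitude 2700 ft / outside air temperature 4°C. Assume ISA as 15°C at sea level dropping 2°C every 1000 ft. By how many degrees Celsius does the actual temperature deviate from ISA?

ISA temperature at 2700 ft = 15 − 2 × (2700/1000) = 9.6°C.
Deviation = OAT − ISA = 4 − 9.6 = -5.6°C.

ISA-5.6°C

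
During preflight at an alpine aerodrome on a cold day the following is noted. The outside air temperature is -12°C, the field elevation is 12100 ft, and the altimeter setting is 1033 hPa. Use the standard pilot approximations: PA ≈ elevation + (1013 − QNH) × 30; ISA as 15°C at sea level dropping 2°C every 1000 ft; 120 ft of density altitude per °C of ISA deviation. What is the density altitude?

11020 ft

Pressure altitude = 12100 + (1013 − 1033) × 30 = 12100 + (-600) = 11500 ft.
ISA temperature at 11500 ft = 15 − 2 × (11500/1000) = -8°C.
ISA deviation = -12 − (-8) = -4°C.
Density altitude = 11500 + 120 × (-4) = 11020 ft.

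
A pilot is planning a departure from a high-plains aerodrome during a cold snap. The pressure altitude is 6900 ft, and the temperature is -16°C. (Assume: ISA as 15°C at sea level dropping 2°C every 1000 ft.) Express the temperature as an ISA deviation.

ISA temperature at 6900 ft = 15 − 2 × (6900/1000) = 1.2°C.
Deviation = OAT − ISA = -16 − 1.2 = -17.2°C.

ISA-17.2°C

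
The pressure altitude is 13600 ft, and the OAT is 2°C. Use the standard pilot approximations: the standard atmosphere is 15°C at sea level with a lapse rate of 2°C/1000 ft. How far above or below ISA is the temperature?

ISA temperature at 13600 ft = 15 − 2 × (13600/1000) = -12.2°C.
Deviation = OAT − ISA = 2 − (-12.2) = +14.2°C.

ISA+14.2°C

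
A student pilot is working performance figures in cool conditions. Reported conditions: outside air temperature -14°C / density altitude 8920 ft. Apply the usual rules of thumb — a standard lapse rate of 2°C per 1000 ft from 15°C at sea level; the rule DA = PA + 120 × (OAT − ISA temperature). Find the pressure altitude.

DA = PA + 120 × (OAT − (15 − 2·PA/1000)) = PA + 120·OAT − 1800 + 0.24·PA = 1.24·PA + 120·OAT − 1800.
So 1.24·PA = 8920 − 120 × (-14) + 1800 = 12400.
PA = 12400 / 1.24 = 10000 ft.

10000 ft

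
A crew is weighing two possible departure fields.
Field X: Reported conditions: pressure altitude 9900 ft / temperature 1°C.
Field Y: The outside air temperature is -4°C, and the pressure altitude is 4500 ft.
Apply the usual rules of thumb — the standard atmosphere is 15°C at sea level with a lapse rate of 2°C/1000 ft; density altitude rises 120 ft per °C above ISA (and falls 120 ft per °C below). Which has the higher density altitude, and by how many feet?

Field X: ISA temp = -4.8°C, deviation +5.8°C, DA = 9900 + 120 × 5.8 = 10596 ft.
Field Y: ISA temp = 6°C, deviation -10°C, DA = 4500 + 120 × (-10) = 3300 ft.
Field X is higher by 10596 − 3300 = 7296 ft.

Field X by 7296 ft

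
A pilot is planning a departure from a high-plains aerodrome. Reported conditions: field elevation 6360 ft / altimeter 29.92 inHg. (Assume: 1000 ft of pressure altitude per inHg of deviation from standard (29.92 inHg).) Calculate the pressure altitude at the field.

6360 ft

Pressure correction = (29.92 − 29.92) × 1000 = 0 ft.
Pressure altitude = 6360 + (0) = 6360 ft.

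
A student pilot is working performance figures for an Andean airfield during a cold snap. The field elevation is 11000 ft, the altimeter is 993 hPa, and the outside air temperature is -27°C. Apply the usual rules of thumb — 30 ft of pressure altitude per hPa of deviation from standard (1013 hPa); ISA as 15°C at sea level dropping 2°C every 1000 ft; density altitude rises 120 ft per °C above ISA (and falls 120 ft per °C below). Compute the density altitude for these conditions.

9344 ft

Pressure altitude = 11000 + (1013 − 993) × 30 = 11000 + (+600) = 11600 ft.
ISA temperature at 11600 ft = 15 − 2 × (11600/1000) = -8.2°C.
ISA deviation = -27 − (-8.2) = -18.8°C.
Density altitude = 11600 + 120 × (-18.8) = 9344 ft.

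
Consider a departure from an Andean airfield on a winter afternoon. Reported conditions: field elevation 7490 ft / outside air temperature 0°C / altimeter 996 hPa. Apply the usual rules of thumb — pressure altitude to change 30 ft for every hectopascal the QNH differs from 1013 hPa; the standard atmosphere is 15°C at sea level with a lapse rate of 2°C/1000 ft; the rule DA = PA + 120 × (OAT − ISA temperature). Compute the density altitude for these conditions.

Pressure altitude = 7490 + (1013 − 996) × 30 = 7490 + (+510) = 8000 ft.
ISA temperature at 8000 ft = 15 − 2 × (8000/1000) = -1°C.
ISA deviation = 0 − (-1) = +1°C.
Density altitude = 8000 + 120 × (1) = 8120 ft.

8120 ft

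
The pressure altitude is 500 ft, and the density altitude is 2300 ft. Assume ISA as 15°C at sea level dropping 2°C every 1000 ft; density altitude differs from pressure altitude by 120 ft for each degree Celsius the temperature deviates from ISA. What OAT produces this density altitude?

29°C

Density altitude − pressure altitude = 2300 − 500 = +1800 ft.
At 120 ft/°C that is an ISA deviation of 1800/120 = +15°C.
ISA temperature at 500 ft = 15 − 2 × (500/1000) = 14°C.
OAT = ISA + deviation = 14 + (+15) = 29°C.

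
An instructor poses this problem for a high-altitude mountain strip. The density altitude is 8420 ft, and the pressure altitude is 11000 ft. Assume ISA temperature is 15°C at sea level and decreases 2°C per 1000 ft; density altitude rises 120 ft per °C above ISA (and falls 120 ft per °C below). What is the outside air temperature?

Density altitude − pressure altitude = 8420 − 11000 = -2580 ft.
At 120 ft/°C that is an ISA deviation of -2580/120 = -21.5°C.
ISA temperature at 11000 ft = 15 − 2 × (11000/1000) = -7°C.
OAT = ISA + deviation = -7 + (-21.5) = -28.5°C.

-28.5°C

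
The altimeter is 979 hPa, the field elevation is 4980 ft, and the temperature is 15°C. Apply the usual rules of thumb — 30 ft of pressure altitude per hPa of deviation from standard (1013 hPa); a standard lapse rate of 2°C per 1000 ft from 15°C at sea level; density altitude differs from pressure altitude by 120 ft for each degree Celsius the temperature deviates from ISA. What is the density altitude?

7440 ft

Pressure altitude = 4980 + (1013 − 979) × 30 = 4980 + (+1020) = 6000 ft.
ISA temperature at 6000 ft = 15 − 2 × (6000/1000) = 3°C.
ISA deviation = 15 − 3 = +12°C.
Density altitude = 6000 + 120 × (12) = 7440 ft.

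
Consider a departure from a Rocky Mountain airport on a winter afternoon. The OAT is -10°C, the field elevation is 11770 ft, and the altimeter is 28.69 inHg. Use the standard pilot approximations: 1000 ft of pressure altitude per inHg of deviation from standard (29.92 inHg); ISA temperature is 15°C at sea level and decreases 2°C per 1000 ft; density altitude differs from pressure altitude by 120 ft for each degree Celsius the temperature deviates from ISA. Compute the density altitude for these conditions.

Pressure altitude = 11770 + (29.92 − 28.69) × 1000 = 11770 + (+1230) = 13000 ft.
ISA temperature at 13000 ft = 15 − 2 × (13000/1000) = -11°C.
ISA deviation = -10 − (-11) = +1°C.
Density altitude = 13000 + 120 × (1) = 13120 ft.

13120 ft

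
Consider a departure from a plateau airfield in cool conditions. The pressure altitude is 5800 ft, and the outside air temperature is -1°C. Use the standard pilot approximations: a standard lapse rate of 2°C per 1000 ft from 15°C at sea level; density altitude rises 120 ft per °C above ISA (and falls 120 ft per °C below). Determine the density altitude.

5272 ft

ISA temperature at 5800 ft = 15 − 2 × (5800/1000) = 3.4°C.
ISA deviation = -1 − 3.4 = -4.4°C.
Density altitude = 5800 + 120 × (-4.4) = 5800 + (-528) = 5272 ft.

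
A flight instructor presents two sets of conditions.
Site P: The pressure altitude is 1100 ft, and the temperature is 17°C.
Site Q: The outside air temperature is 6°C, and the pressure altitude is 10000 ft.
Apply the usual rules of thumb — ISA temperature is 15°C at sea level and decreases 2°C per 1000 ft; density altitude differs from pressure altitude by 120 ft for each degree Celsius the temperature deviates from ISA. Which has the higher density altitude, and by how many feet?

Site Q by 9716 ft

Site P: ISA temp = 12.8°C, deviation +4.2°C, DA = 1100 + 120 × 4.2 = 1604 ft.
Site Q: ISA temp = -5°C, deviation +11°C, DA = 10000 + 120 × 11 = 11320 ft.
Site Q is higher by 11320 − 1604 = 9716 ft.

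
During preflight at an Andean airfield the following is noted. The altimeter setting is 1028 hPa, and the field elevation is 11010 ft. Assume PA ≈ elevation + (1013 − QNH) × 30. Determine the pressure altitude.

10560 ft

Pressure correction = (1013 − 1028) × 30 = -450 ft.
Pressure altitude = 11010 + (-450) = 10560 ft.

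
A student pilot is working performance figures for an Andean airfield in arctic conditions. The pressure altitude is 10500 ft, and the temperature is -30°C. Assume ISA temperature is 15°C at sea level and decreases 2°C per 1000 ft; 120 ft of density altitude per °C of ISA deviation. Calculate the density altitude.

7620 ft

ISA temperature at 10500 ft = 15 − 2 × (10500/1000) = -6°C.
ISA deviation = -30 − (-6) = -24°C.
Density altitude = 10500 + 120 × (-24) = 10500 + (-2880) = 7620 ft.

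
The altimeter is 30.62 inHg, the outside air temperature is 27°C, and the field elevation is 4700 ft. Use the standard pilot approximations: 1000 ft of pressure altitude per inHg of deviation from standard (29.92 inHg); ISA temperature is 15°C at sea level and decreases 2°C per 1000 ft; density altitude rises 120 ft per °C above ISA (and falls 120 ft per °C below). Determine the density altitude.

6400 ft

Pressure altitude = 4700 + (29.92 − 30.62) × 1000 = 4700 + (-700) = 4000 ft.
ISA temperature at 4000 ft = 15 − 2 × (4000/1000) = 7°C.
ISA deviation = 27 − 7 = +20°C.
Density altitude = 4000 + 120 × (20) = 6400 ft.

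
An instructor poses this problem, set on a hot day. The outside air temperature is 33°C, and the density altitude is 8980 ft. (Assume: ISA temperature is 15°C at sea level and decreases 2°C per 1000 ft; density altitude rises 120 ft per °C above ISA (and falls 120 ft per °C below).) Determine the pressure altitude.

DA = PA + 120 × (OAT − (15 − 2·PA/1000)) = PA + 120·OAT − 1800 + 0.24·PA = 1.24·PA + 120·OAT − 1800.
So 1.24·PA = 8980 − 120 × 33 + 1800 = 6820.
PA = 6820 / 1.24 = 5500 ft.

5500 ft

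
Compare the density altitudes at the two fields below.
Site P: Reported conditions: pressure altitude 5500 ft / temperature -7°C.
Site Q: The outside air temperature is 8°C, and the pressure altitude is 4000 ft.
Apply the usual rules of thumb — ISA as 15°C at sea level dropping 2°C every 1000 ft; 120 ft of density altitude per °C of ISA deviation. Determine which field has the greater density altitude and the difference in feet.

Site P: ISA temp = 4°C, deviation -11°C, DA = 5500 + 120 × (-11) = 4180 ft.
Site Q: ISA temp = 7°C, deviation +1°C, DA = 4000 + 120 × 1 = 4120 ft.
Site P is higher by 4180 − 4120 = 60 ft.

Site P by 60 ft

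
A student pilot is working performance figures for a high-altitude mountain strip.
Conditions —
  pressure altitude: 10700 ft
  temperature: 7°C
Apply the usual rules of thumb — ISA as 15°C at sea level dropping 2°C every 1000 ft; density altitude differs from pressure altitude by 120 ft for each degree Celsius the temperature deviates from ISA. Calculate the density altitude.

12308 ft

ISA temperature at 10700 ft = 15 − 2 × (10700/1000) = -6.4°C.
ISA deviation = 7 − (-6.4) = +13.4°C.
Density altitude = 10700 + 120 × (13.4) = 10700 + (+1608) = 12308 ft.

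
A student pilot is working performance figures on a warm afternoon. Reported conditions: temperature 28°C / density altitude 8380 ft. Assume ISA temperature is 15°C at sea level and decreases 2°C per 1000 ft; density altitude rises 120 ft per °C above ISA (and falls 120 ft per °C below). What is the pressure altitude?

5500 ft

DA = PA + 120 × (OAT − (15 − 2·PA/1000)) = PA + 120·OAT − 1800 + 0.24·PA = 1.24·PA + 120·OAT − 1800.
So 1.24·PA = 8380 − 120 × 28 + 1800 = 6820.
PA = 6820 / 1.24 = 5500 ft.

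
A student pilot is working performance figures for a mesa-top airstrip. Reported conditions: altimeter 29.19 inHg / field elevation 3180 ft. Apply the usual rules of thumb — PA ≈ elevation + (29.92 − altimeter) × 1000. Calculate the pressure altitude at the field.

Pressure correction = (29.92 − 29.19) × 1000 = +730 ft.
Pressure altitude = 3180 + (+730) = 3910 ft.

3910 ft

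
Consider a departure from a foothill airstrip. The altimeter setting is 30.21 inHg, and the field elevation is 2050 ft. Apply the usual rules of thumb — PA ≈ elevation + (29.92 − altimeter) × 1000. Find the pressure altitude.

Pressure correction = (29.92 − 30.21) × 1000 = -290 ft.
Pressure altitude = 2050 + (-290) = 1760 ft.

1760 ft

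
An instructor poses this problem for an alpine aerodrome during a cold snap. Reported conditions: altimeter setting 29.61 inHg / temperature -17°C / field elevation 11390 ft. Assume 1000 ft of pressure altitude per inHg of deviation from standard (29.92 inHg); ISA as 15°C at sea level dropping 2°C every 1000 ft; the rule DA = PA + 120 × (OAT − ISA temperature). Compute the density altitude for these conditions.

10668 ft

Pressure altitude = 11390 + (29.92 − 29.61) × 1000 = 11390 + (+310) = 11700 ft.
ISA temperature at 11700 ft = 15 − 2 × (11700/1000) = -8.4°C.
ISA deviation = -17 − (-8.4) = -8.6°C.
Density altitude = 11700 + 120 × (-8.6) = 10668 ft.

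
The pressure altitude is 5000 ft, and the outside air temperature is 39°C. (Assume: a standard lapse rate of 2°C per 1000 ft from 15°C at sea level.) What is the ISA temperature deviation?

ISA temperature at 5000 ft = 15 − 2 × (5000/1000) = 5°C.
Deviation = OAT − ISA = 39 − 5 = +34°C.

ISA+34°C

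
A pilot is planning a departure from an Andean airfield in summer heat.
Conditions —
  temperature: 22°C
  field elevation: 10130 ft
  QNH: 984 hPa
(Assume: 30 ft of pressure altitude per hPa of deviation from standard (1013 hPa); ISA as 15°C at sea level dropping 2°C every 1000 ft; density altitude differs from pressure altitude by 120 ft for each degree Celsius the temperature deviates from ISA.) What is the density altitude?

Pressure altitude = 10130 + (1013 − 984) × 30 = 10130 + (+870) = 11000 ft.
ISA temperature at 11000 ft = 15 − 2 × (11000/1000) = -7°C.
ISA deviation = 22 − (-7) = +29°C.
Density altitude = 11000 + 120 × (29) = 14480 ft.

14480 ft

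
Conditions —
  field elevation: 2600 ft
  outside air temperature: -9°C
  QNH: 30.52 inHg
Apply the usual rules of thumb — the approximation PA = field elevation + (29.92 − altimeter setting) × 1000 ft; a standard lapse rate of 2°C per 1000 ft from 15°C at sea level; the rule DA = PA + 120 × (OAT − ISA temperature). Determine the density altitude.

-400 ft

Pressure altitude = 2600 + (29.92 − 30.52) × 1000 = 2600 + (-600) = 2000 ft.
ISA temperature at 2000 ft = 15 − 2 × (2000/1000) = 11°C.
ISA deviation = -9 − 11 = -20°C.
Density altitude = 2000 + 120 × (-20) = -400 ft.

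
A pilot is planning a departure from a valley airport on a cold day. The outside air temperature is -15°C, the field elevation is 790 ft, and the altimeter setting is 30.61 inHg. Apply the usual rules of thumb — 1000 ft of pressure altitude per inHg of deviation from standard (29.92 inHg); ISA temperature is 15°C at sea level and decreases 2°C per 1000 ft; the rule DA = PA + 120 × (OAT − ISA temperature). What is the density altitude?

-3476 ft

Pressure altitude = 790 + (29.92 − 30.61) × 1000 = 790 + (-690) = 100 ft.
ISA temperature at 100 ft = 15 − 2 × (100/1000) = 14.8°C.
ISA deviation = -15 − 14.8 = -29.8°C.
Density altitude = 100 + 120 × (-29.8) = -3476 ft.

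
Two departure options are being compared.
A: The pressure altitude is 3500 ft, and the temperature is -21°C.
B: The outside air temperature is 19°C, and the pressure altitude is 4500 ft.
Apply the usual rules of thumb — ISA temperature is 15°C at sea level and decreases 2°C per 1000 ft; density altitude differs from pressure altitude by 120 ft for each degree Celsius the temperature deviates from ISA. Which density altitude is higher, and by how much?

A: ISA temp = 8°C, deviation -29°C, DA = 3500 + 120 × (-29) = 20 ft.
B: ISA temp = 6°C, deviation +13°C, DA = 4500 + 120 × 13 = 6060 ft.
B is higher by 6060 − 20 = 6040 ft.

B by 6040 ft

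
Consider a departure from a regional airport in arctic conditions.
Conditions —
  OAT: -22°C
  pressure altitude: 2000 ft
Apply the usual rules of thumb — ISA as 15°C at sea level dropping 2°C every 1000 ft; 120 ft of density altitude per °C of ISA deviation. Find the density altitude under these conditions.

-1960 ft

ISA temperature at 2000 ft = 15 − 2 × (2000/1000) = 11°C.
ISA deviation = -22 − 11 = -33°C.
Density altitude = 2000 + 120 × (-33) = 2000 + (-3960) = -1960 ft.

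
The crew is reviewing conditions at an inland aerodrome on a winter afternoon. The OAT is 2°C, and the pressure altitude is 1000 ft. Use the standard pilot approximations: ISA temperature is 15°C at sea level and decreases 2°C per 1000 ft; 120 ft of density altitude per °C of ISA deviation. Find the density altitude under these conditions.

ISA temperature at 1000 ft = 15 − 2 × (1000/1000) = 13°C.
ISA deviation = 2 − 13 = -11°C.
Density altitude = 1000 + 120 × (-11) = 1000 + (-1320) = -320 ft.

-320 ft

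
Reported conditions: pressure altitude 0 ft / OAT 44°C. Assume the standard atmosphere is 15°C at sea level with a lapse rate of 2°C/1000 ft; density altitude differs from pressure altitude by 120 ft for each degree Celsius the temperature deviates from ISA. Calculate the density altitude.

ISA temperature at 0 ft = 15 − 2 × (0/1000) = 15°C.
ISA deviation = 44 − 15 = +29°C.
Density altitude = 0 + 120 × (29) = 0 + (+3480) = 3480 ft.

3480 ft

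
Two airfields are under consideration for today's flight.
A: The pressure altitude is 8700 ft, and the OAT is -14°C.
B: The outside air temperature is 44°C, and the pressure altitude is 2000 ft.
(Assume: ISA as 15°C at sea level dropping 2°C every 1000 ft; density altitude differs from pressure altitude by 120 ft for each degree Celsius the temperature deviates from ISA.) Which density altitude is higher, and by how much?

A by 1348 ft

A: ISA temp = -2.4°C, deviation -11.6°C, DA = 8700 + 120 × (-11.6) = 7308 ft.
B: ISA temp = 11°C, deviation +33°C, DA = 2000 + 120 × 33 = 5960 ft.
A is higher by 7308 − 5960 = 1348 ft.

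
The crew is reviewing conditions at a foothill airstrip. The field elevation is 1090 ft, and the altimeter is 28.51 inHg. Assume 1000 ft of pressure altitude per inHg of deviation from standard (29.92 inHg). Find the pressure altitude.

2500 ft

Pressure correction = (29.92 − 28.51) × 1000 = +1410 ft.
Pressure altitude = 1090 + (+1410) = 2500 ft.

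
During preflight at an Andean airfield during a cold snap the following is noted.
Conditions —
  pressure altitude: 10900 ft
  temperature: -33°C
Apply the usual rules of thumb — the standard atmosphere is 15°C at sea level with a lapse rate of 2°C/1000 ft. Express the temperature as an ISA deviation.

ISA temperature at 10900 ft = 15 − 2 × (10900/1000) = -6.8°C.
Deviation = OAT − ISA = -33 − (-6.8) = -26.2°C.

ISA-26.2°C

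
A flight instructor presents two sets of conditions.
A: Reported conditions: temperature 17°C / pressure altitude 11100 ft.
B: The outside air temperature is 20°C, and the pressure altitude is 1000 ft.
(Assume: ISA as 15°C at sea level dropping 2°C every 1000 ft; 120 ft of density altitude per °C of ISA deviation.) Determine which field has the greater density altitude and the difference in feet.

A by 12164 ft

A: ISA temp = -7.2°C, deviation +24.2°C, DA = 11100 + 120 × 24.2 = 14004 ft.
B: ISA temp = 13°C, deviation +7°C, DA = 1000 + 120 × 7 = 1840 ft.
A is higher by 14004 − 1840 = 12164 ft.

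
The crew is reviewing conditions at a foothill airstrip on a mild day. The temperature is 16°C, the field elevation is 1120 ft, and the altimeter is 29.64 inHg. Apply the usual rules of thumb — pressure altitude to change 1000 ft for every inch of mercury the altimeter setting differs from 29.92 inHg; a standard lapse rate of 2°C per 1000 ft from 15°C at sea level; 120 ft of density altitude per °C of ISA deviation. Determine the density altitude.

Pressure altitude = 1120 + (29.92 − 29.64) × 1000 = 1120 + (+280) = 1400 ft.
ISA temperature at 1400 ft = 15 − 2 × (1400/1000) = 12.2°C.
ISA deviation = 16 − 12.2 = +3.8°C.
Density altitude = 1400 + 120 × (3.8) = 1856 ft.

1856 ft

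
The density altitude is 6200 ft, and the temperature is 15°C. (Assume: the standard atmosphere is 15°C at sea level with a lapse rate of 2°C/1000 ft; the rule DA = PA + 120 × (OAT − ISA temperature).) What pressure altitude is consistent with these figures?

DA = PA + 120 × (OAT − (15 − 2·PA/1000)) = PA + 120·OAT − 1800 + 0.24·PA = 1.24·PA + 120·OAT − 1800.
So 1.24·PA = 6200 − 120 × 15 + 1800 = 6200.
PA = 6200 / 1.24 = 5000 ft.

5000 ft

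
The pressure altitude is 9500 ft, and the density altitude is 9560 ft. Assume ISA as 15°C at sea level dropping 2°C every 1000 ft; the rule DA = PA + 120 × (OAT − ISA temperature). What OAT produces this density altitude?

-3.5°C

Density altitude − pressure altitude = 9560 − 9500 = +60 ft.
At 120 ft/°C that is an ISA deviation of 60/120 = +0.5°C.
ISA temperature at 9500 ft = 15 − 2 × (9500/1000) = -4°C.
OAT = ISA + deviation = -4 + (+0.5) = -3.5°C.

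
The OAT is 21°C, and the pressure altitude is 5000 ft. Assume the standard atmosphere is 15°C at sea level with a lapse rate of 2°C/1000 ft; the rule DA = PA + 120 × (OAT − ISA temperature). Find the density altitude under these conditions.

6920 ft

ISA temperature at 5000 ft = 15 − 2 × (5000/1000) = 5°C.
ISA deviation = 21 − 5 = +16°C.
Density altitude = 5000 + 120 × (16) = 5000 + (+1920) = 6920 ft.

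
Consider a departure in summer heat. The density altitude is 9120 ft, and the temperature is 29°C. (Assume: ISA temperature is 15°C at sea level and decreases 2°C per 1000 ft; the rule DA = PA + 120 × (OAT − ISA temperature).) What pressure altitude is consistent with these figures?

DA = PA + 120 × (OAT − (15 − 2·PA/1000)) = PA + 120·OAT − 1800 + 0.24·PA = 1.24·PA + 120·OAT − 1800.
So 1.24·PA = 9120 − 120 × 29 + 1800 = 7440.
PA = 7440 / 1.24 = 6000 ft.

6000 ft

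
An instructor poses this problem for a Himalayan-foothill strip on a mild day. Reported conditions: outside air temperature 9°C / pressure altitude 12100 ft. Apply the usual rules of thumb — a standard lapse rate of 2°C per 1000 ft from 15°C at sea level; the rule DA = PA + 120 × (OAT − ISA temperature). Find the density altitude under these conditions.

ISA temperature at 12100 ft = 15 − 2 × (12100/1000) = -9.2°C.
ISA deviation = 9 − (-9.2) = +18.2°C.
Density altitude = 12100 + 120 × (18.2) = 12100 + (+2184) = 14284 ft.

14284 ft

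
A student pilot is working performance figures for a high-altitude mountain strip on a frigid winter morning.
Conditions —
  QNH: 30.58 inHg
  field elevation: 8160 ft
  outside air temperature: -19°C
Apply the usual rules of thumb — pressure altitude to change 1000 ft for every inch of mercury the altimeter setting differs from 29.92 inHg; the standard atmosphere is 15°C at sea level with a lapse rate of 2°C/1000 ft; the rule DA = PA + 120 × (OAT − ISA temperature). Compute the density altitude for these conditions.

5220 ft

Pressure altitude = 8160 + (29.92 − 30.58) × 1000 = 8160 + (-660) = 7500 ft.
ISA temperature at 7500 ft = 15 − 2 × (7500/1000) = 0°C.
ISA deviation = -19 − 0 = -19°C.
Density altitude = 7500 + 120 × (-19) = 5220 ft.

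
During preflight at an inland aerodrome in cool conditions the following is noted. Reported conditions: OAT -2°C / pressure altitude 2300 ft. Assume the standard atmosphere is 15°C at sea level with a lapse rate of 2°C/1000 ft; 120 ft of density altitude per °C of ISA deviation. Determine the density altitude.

ISA temperature at 2300 ft = 15 − 2 × (2300/1000) = 10.4°C.
ISA deviation = -2 − 10.4 = -12.4°C.
Density altitude = 2300 + 120 × (-12.4) = 2300 + (-1488) = 812 ft.

812 ft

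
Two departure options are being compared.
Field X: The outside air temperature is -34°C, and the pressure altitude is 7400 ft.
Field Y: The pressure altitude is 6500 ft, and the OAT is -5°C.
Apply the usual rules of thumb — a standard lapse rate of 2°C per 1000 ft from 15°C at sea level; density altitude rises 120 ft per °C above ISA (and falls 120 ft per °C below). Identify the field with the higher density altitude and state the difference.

Field Y by 2364 ft

Field X: ISA temp = 0.2°C, deviation -34.2°C, DA = 7400 + 120 × (-34.2) = 3296 ft.
Field Y: ISA temp = 2°C, deviation -7°C, DA = 6500 + 120 × (-7) = 5660 ft.
Field Y is higher by 5660 − 3296 = 2364 ft.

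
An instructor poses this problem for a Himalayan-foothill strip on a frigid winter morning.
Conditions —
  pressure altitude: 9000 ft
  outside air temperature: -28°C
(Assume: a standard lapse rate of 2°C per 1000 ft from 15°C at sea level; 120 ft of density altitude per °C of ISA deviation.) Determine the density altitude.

6000 ft

ISA temperature at 9000 ft = 15 − 2 × (9000/1000) = -3°C.
ISA deviation = -28 − (-3) = -25°C.
Density altitude = 9000 + 120 × (-25) = 9000 + (-3000) = 6000 ft.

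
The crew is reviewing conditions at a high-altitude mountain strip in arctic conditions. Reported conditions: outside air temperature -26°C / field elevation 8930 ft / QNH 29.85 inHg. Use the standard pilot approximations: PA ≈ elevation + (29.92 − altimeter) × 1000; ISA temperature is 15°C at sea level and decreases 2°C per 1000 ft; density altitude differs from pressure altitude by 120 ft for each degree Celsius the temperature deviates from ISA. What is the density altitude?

6240 ft

Pressure altitude = 8930 + (29.92 − 29.85) × 1000 = 8930 + (+70) = 9000 ft.
ISA temperature at 9000 ft = 15 − 2 × (9000/1000) = -3°C.
ISA deviation = -26 − (-3) = -23°C.
Density altitude = 9000 + 120 × (-23) = 6240 ft.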